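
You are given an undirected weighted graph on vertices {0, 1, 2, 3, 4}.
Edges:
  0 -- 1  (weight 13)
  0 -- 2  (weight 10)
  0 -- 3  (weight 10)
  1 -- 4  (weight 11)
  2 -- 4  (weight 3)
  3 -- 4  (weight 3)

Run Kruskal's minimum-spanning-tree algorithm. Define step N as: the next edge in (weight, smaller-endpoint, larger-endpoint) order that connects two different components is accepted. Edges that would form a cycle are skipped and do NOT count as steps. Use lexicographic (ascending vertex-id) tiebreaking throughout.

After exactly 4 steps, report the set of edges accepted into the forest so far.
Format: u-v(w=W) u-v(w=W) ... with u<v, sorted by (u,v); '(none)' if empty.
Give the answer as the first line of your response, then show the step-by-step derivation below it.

0-2(w=10) 1-4(w=11) 2-4(w=3) 3-4(w=3)

step 1: add edge 2-4 (w=3); MST = {2-4(w=3)}
step 2: add edge 3-4 (w=3); MST = {2-4(w=3) 3-4(w=3)}
step 3: add edge 0-2 (w=10); MST = {0-2(w=10) 2-4(w=3) 3-4(w=3)}
step 4: add edge 1-4 (w=11); MST = {0-2(w=10) 1-4(w=11) 2-4(w=3) 3-4(w=3)}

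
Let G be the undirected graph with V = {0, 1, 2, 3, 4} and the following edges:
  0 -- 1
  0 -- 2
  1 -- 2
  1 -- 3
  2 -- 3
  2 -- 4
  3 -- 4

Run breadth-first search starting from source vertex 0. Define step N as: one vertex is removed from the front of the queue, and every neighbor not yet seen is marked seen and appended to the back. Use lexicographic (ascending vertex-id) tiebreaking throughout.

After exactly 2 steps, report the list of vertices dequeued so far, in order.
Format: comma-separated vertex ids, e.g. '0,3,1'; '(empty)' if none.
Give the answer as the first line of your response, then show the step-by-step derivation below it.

0,1

step 1: dequeue 0; queue=[1,2]; order=0
step 2: dequeue 1; queue=[2,3]; order=0,1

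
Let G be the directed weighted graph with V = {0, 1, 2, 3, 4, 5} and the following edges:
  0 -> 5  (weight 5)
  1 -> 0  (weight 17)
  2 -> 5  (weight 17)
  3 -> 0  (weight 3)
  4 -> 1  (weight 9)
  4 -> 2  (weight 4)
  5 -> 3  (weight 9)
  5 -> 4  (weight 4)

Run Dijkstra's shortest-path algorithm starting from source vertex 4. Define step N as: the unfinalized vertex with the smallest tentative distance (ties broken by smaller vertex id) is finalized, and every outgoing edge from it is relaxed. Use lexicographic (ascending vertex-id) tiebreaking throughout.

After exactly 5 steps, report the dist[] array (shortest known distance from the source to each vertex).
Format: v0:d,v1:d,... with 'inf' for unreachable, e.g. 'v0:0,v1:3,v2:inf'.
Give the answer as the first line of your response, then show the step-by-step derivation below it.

v0:26,v1:9,v2:4,v3:30,v4:0,v5:21

step 1: dist = v0:inf,v1:9,v2:4,v3:inf,v4:0,v5:inf
step 2: dist = v0:inf,v1:9,v2:4,v3:inf,v4:0,v5:21
step 3: dist = v0:26,v1:9,v2:4,v3:inf,v4:0,v5:21
step 4: dist = v0:26,v1:9,v2:4,v3:30,v4:0,v5:21
step 5: dist = v0:26,v1:9,v2:4,v3:30,v4:0,v5:21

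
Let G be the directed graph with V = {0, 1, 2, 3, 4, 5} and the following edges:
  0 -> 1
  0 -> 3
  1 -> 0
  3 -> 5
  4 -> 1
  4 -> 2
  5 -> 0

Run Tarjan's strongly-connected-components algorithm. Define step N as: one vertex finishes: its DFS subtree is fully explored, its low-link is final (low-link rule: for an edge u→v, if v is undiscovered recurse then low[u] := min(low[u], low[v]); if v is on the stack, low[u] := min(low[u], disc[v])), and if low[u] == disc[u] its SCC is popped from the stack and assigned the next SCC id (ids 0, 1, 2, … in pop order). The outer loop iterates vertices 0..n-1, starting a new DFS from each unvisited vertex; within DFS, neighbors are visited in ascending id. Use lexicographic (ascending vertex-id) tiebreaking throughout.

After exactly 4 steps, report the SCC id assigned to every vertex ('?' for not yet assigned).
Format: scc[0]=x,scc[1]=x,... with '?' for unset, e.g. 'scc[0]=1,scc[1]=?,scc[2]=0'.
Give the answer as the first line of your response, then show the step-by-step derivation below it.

scc[0]=0,scc[1]=0,scc[2]=?,scc[3]=0,scc[4]=?,scc[5]=0

step 1: low=(low[0]=0,low[1]=0,low[2]=?,low[3]=?,low[4]=?,low[5]=?); scc=(scc[0]=?,scc[1]=?,scc[2]=?,scc[3]=?,scc[4]=?,scc[5]=?)
step 2: low=(low[0]=0,low[1]=0,low[2]=?,low[3]=2,low[4]=?,low[5]=0); scc=(scc[0]=?,scc[1]=?,scc[2]=?,scc[3]=?,scc[4]=?,scc[5]=?)
step 3: low=(low[0]=0,low[1]=0,low[2]=?,low[3]=0,low[4]=?,low[5]=0); scc=(scc[0]=?,scc[1]=?,scc[2]=?,scc[3]=?,scc[4]=?,scc[5]=?)
step 4: low=(low[0]=0,low[1]=0,low[2]=?,low[3]=0,low[4]=?,low[5]=0); scc=(scc[0]=0,scc[1]=0,scc[2]=?,scc[3]=0,scc[4]=?,scc[5]=0)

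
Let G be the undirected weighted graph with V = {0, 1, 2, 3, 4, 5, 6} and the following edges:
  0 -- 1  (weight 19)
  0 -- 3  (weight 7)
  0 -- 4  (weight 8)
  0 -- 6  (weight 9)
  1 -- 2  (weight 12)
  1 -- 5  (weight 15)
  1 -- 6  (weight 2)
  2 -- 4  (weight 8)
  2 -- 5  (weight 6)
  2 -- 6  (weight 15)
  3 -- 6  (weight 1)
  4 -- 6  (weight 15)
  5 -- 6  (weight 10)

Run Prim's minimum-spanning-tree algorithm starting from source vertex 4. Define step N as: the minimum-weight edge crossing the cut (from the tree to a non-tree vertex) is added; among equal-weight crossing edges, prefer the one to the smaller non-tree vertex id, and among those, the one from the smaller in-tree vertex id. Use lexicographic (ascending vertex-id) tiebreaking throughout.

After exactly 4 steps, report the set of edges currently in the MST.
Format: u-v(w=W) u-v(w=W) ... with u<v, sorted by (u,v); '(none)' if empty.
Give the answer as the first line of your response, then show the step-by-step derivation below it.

0-3(w=7) 0-4(w=8) 1-6(w=2) 3-6(w=1)

step 1: add edge 0-4 (w=8); MST = {0-4(w=8)}
step 2: add edge 0-3 (w=7); MST = {0-3(w=7) 0-4(w=8)}
step 3: add edge 3-6 (w=1); MST = {0-3(w=7) 0-4(w=8) 3-6(w=1)}
step 4: add edge 1-6 (w=2); MST = {0-3(w=7) 0-4(w=8) 1-6(w=2) 3-6(w=1)}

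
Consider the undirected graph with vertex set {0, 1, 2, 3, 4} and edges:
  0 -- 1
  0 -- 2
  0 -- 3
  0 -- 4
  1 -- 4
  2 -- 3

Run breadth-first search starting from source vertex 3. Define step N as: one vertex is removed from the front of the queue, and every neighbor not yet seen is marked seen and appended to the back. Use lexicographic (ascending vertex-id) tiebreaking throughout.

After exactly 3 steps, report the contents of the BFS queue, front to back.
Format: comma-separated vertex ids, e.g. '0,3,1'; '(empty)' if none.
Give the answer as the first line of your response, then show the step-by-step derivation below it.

1,4

step 1: dequeue 3; queue=[0,2]; order=3
step 2: dequeue 0; queue=[2,1,4]; order=3,0
step 3: dequeue 2; queue=[1,4]; order=3,0,2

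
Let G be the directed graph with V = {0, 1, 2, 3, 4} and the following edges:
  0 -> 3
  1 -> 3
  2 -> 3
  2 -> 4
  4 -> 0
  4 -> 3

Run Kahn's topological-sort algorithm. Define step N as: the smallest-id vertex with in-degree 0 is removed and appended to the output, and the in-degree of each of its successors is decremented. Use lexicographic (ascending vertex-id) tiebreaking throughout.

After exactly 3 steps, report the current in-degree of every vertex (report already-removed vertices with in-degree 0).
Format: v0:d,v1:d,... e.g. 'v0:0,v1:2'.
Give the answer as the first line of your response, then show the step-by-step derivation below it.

v0:0,v1:0,v2:0,v3:1,v4:0

step 1: output 1; order=[1]; indeg=(1,0,0,3,1)
step 2: output 2; order=[1,2]; indeg=(1,0,0,2,0)
step 3: output 4; order=[1,2,4]; indeg=(0,0,0,1,0)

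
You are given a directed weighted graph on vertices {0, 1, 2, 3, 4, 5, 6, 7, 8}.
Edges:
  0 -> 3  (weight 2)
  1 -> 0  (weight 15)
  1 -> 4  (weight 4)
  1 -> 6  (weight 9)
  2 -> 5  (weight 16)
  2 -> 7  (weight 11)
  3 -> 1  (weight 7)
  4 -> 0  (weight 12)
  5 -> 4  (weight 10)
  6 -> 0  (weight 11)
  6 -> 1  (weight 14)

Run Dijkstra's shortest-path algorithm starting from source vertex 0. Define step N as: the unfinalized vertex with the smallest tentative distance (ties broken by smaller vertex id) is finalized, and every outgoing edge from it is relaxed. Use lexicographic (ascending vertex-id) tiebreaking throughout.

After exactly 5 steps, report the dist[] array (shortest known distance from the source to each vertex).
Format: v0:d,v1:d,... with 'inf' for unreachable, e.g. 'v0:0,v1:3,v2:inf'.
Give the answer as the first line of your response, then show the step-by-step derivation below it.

v0:0,v1:9,v2:inf,v3:2,v4:13,v5:inf,v6:18,v7:inf,v8:inf

step 1: dist = v0:0,v1:inf,v2:inf,v3:2,v4:inf,v5:inf,v6:inf,v7:inf,v8:inf
step 2: dist = v0:0,v1:9,v2:inf,v3:2,v4:inf,v5:inf,v6:inf,v7:inf,v8:inf
step 3: dist = v0:0,v1:9,v2:inf,v3:2,v4:13,v5:inf,v6:18,v7:inf,v8:inf
step 4: dist = v0:0,v1:9,v2:inf,v3:2,v4:13,v5:inf,v6:18,v7:inf,v8:inf
step 5: dist = v0:0,v1:9,v2:inf,v3:2,v4:13,v5:inf,v6:18,v7:inf,v8:inf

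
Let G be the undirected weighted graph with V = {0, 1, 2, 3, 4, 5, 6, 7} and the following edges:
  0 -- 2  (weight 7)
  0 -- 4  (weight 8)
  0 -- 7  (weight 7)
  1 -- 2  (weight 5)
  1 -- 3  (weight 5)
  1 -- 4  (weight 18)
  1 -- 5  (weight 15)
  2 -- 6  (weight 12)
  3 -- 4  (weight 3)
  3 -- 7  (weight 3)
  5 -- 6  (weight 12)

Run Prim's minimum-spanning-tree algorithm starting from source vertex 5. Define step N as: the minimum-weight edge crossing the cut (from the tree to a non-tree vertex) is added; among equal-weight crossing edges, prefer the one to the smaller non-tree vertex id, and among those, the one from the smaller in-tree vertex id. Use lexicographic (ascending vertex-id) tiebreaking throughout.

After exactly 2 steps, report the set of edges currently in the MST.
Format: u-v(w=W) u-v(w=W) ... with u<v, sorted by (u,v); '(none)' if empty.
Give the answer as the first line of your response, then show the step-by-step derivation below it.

2-6(w=12) 5-6(w=12)

step 1: add edge 5-6 (w=12); MST = {5-6(w=12)}
step 2: add edge 2-6 (w=12); MST = {2-6(w=12) 5-6(w=12)}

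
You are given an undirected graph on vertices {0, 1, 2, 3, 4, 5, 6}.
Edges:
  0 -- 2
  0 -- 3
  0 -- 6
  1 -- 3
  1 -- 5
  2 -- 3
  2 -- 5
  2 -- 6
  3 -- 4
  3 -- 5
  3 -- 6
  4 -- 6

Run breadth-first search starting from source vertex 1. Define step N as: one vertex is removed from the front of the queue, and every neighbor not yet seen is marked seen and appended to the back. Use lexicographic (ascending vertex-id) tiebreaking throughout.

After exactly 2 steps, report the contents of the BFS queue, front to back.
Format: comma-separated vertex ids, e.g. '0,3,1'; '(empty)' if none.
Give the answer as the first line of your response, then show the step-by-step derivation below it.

5,0,2,4,6

step 1: dequeue 1; queue=[3,5]; order=1
step 2: dequeue 3; queue=[5,0,2,4,6]; order=1,3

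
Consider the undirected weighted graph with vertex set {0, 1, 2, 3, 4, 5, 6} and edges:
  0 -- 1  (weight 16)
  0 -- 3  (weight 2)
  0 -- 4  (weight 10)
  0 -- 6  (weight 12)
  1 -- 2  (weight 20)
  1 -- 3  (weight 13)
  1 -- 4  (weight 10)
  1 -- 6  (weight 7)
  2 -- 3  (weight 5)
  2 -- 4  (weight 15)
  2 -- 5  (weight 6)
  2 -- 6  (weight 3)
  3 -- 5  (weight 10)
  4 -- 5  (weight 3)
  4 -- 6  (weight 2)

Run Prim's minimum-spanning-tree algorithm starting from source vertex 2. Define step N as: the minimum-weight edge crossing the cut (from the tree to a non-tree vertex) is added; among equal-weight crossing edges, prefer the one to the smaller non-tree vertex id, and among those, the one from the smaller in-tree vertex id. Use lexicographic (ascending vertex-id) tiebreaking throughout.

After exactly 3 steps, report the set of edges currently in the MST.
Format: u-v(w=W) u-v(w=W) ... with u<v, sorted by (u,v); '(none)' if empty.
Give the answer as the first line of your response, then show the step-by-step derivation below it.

2-6(w=3) 4-5(w=3) 4-6(w=2)

step 1: add edge 2-6 (w=3); MST = {2-6(w=3)}
step 2: add edge 4-6 (w=2); MST = {2-6(w=3) 4-6(w=2)}
step 3: add edge 4-5 (w=3); MST = {2-6(w=3) 4-5(w=3) 4-6(w=2)}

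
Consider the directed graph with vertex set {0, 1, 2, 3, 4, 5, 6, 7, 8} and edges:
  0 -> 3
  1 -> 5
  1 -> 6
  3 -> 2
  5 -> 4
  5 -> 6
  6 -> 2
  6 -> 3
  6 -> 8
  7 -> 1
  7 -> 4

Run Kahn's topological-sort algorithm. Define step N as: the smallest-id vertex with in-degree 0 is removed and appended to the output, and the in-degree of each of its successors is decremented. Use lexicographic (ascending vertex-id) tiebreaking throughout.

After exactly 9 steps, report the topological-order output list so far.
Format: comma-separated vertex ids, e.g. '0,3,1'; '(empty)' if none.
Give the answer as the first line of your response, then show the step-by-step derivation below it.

0,7,1,5,4,6,3,2,8

step 1: output 0; order=[0]; indeg=(0,1,2,1,2,1,2,0,1)
step 2: output 7; order=[0,7]; indeg=(0,0,2,1,1,1,2,0,1)
step 3: output 1; order=[0,7,1]; indeg=(0,0,2,1,1,0,1,0,1)
step 4: output 5; order=[0,7,1,5]; indeg=(0,0,2,1,0,0,0,0,1)
step 5: output 4; order=[0,7,1,5,4]; indeg=(0,0,2,1,0,0,0,0,1)
step 6: output 6; order=[0,7,1,5,4,6]; indeg=(0,0,1,0,0,0,0,0,0)
step 7: output 3; order=[0,7,1,5,4,6,3]; indeg=(0,0,0,0,0,0,0,0,0)
step 8: output 2; order=[0,7,1,5,4,6,3,2]; indeg=(0,0,0,0,0,0,0,0,0)
step 9: output 8; order=[0,7,1,5,4,6,3,2,8]; indeg=(0,0,0,0,0,0,0,0,0)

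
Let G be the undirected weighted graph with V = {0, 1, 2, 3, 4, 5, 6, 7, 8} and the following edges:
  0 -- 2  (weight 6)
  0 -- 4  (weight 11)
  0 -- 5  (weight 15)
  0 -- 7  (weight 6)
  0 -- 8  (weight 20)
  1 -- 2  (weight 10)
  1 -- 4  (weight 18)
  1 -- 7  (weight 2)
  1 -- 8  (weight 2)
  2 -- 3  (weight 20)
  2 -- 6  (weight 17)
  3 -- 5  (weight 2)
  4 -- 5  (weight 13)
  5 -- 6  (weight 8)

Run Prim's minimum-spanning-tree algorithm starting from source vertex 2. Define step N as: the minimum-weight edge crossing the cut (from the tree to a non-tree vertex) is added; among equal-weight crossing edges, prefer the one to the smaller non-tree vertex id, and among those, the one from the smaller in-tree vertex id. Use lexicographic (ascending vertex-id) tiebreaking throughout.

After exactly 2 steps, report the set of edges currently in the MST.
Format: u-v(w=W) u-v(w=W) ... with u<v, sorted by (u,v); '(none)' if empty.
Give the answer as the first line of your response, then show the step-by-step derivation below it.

0-2(w=6) 0-7(w=6)

step 1: add edge 0-2 (w=6); MST = {0-2(w=6)}
step 2: add edge 0-7 (w=6); MST = {0-2(w=6) 0-7(w=6)}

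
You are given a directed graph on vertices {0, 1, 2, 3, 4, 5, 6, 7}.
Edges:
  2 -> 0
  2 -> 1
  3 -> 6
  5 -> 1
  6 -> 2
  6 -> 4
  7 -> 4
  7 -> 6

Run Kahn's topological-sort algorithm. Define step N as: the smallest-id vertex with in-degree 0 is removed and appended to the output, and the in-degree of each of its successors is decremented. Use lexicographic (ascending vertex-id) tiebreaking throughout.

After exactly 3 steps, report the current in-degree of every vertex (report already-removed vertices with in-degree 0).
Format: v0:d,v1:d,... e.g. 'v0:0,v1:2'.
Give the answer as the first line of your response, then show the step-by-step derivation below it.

v0:1,v1:1,v2:1,v3:0,v4:1,v5:0,v6:0,v7:0

step 1: output 3; order=[3]; indeg=(1,2,1,0,2,0,1,0)
step 2: output 5; order=[3,5]; indeg=(1,1,1,0,2,0,1,0)
step 3: output 7; order=[3,5,7]; indeg=(1,1,1,0,1,0,0,0)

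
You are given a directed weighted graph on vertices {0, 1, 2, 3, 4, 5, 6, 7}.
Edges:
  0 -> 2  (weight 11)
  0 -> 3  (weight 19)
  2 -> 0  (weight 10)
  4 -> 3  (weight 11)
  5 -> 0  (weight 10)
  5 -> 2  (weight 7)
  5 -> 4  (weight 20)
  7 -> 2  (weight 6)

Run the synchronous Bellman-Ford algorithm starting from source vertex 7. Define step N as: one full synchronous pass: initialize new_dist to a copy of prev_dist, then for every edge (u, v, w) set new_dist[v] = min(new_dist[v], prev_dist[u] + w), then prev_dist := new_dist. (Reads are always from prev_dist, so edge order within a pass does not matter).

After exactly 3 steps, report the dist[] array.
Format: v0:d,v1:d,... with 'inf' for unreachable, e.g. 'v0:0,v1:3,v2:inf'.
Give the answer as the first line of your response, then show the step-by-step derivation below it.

v0:16,v1:inf,v2:6,v3:35,v4:inf,v5:inf,v6:inf,v7:0

step 1: dist = v0:inf,v1:inf,v2:6,v3:inf,v4:inf,v5:inf,v6:inf,v7:0
step 2: dist = v0:16,v1:inf,v2:6,v3:inf,v4:inf,v5:inf,v6:inf,v7:0
step 3: dist = v0:16,v1:inf,v2:6,v3:35,v4:inf,v5:inf,v6:inf,v7:0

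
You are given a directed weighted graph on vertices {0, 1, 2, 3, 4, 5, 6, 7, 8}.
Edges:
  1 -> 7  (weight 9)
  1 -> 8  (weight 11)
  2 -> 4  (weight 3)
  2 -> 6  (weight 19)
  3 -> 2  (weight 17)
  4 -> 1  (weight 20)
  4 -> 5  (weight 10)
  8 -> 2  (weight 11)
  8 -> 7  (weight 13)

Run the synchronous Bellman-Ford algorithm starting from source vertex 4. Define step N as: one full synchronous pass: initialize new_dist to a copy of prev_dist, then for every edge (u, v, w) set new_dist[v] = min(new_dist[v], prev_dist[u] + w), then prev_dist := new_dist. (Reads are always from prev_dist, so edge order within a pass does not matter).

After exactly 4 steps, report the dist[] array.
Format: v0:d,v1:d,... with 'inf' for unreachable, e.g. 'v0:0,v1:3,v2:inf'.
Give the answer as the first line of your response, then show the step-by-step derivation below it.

v0:inf,v1:20,v2:42,v3:inf,v4:0,v5:10,v6:61,v7:29,v8:31

step 1: dist = v0:inf,v1:20,v2:inf,v3:inf,v4:0,v5:10,v6:inf,v7:inf,v8:inf
step 2: dist = v0:inf,v1:20,v2:inf,v3:inf,v4:0,v5:10,v6:inf,v7:29,v8:31
step 3: dist = v0:inf,v1:20,v2:42,v3:inf,v4:0,v5:10,v6:inf,v7:29,v8:31
step 4: dist = v0:inf,v1:20,v2:42,v3:inf,v4:0,v5:10,v6:61,v7:29,v8:31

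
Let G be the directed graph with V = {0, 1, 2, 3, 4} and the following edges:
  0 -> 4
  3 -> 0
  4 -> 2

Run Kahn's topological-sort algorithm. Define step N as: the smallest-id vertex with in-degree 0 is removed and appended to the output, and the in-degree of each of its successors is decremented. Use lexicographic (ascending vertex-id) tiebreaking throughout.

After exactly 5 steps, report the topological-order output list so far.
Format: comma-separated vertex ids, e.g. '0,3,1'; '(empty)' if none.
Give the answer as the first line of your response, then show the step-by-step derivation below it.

1,3,0,4,2

step 1: output 1; order=[1]; indeg=(1,0,1,0,1)
step 2: output 3; order=[1,3]; indeg=(0,0,1,0,1)
step 3: output 0; order=[1,3,0]; indeg=(0,0,1,0,0)
step 4: output 4; order=[1,3,0,4]; indeg=(0,0,0,0,0)
step 5: output 2; order=[1,3,0,4,2]; indeg=(0,0,0,0,0)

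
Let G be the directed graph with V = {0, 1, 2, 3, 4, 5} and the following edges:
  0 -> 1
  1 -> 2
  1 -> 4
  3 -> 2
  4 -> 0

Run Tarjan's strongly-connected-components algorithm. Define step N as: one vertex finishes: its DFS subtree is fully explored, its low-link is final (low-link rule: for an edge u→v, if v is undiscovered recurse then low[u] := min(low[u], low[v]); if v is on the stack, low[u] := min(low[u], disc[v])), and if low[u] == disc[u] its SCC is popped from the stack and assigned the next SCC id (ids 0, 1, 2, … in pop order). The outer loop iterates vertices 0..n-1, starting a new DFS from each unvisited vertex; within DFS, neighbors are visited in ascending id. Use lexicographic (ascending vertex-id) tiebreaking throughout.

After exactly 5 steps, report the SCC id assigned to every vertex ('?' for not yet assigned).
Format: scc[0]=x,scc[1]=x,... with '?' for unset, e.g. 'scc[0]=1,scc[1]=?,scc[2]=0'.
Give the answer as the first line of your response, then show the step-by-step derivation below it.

scc[0]=1,scc[1]=1,scc[2]=0,scc[3]=2,scc[4]=1,scc[5]=?

step 1: low=(low[0]=0,low[1]=1,low[2]=2,low[3]=?,low[4]=?,low[5]=?); scc=(scc[0]=?,scc[1]=?,scc[2]=0,scc[3]=?,scc[4]=?,scc[5]=?)
step 2: low=(low[0]=0,low[1]=1,low[2]=2,low[3]=?,low[4]=0,low[5]=?); scc=(scc[0]=?,scc[1]=?,scc[2]=0,scc[3]=?,scc[4]=?,scc[5]=?)
step 3: low=(low[0]=0,low[1]=0,low[2]=2,low[3]=?,low[4]=0,low[5]=?); scc=(scc[0]=?,scc[1]=?,scc[2]=0,scc[3]=?,scc[4]=?,scc[5]=?)
step 4: low=(low[0]=0,low[1]=0,low[2]=2,low[3]=?,low[4]=0,low[5]=?); scc=(scc[0]=1,scc[1]=1,scc[2]=0,scc[3]=?,scc[4]=1,scc[5]=?)
step 5: low=(low[0]=0,low[1]=0,low[2]=2,low[3]=4,low[4]=0,low[5]=?); scc=(scc[0]=1,scc[1]=1,scc[2]=0,scc[3]=2,scc[4]=1,scc[5]=?)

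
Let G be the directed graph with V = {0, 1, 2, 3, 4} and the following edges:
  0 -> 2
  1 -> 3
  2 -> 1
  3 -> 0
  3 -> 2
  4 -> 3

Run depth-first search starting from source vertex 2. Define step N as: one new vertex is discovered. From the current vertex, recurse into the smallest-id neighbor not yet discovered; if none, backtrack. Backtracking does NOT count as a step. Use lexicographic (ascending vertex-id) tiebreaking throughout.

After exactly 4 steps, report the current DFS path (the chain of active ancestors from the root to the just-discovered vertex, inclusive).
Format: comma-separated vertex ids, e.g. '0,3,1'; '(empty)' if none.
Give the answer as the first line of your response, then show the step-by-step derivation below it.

2,1,3,0

step 1: discover 2; path=2; order=2
step 2: discover 1; path=2>1; order=2,1
step 3: discover 3; path=2>1>3; order=2,1,3
step 4: discover 0; path=2>1>3>0; order=2,1,3,0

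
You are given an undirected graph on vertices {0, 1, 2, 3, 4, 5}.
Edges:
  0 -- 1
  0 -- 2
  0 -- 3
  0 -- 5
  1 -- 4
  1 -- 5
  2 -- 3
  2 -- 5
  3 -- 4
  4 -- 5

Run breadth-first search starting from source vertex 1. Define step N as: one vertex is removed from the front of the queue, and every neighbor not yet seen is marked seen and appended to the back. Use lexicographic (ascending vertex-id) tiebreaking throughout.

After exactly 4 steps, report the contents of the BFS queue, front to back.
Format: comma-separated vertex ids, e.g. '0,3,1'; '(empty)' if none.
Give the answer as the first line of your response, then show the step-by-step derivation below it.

2,3

step 1: dequeue 1; queue=[0,4,5]; order=1
step 2: dequeue 0; queue=[4,5,2,3]; order=1,0
step 3: dequeue 4; queue=[5,2,3]; order=1,0,4
step 4: dequeue 5; queue=[2,3]; order=1,0,4,5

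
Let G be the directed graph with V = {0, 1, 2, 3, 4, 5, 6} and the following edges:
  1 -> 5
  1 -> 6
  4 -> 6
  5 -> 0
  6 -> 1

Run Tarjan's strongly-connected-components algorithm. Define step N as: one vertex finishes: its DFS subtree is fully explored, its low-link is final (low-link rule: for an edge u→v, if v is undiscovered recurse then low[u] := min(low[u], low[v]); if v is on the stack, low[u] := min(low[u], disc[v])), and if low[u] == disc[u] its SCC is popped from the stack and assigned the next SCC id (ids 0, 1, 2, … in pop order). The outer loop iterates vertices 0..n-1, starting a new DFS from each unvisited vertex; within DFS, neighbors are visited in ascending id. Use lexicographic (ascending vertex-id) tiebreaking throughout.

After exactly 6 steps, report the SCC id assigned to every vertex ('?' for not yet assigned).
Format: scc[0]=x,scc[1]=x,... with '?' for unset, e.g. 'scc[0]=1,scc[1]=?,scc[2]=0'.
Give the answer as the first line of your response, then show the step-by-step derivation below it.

scc[0]=0,scc[1]=2,scc[2]=3,scc[3]=4,scc[4]=?,scc[5]=1,scc[6]=2

step 1: low=(low[0]=0,low[1]=?,low[2]=?,low[3]=?,low[4]=?,low[5]=?,low[6]=?); scc=(scc[0]=0,scc[1]=?,scc[2]=?,scc[3]=?,scc[4]=?,scc[5]=?,scc[6]=?)
step 2: low=(low[0]=0,low[1]=1,low[2]=?,low[3]=?,low[4]=?,low[5]=2,low[6]=?); scc=(scc[0]=0,scc[1]=?,scc[2]=?,scc[3]=?,scc[4]=?,scc[5]=1,scc[6]=?)
step 3: low=(low[0]=0,low[1]=1,low[2]=?,low[3]=?,low[4]=?,low[5]=2,low[6]=1); scc=(scc[0]=0,scc[1]=?,scc[2]=?,scc[3]=?,scc[4]=?,scc[5]=1,scc[6]=?)
step 4: low=(low[0]=0,low[1]=1,low[2]=?,low[3]=?,low[4]=?,low[5]=2,low[6]=1); scc=(scc[0]=0,scc[1]=2,scc[2]=?,scc[3]=?,scc[4]=?,scc[5]=1,scc[6]=2)
step 5: low=(low[0]=0,low[1]=1,low[2]=4,low[3]=?,low[4]=?,low[5]=2,low[6]=1); scc=(scc[0]=0,scc[1]=2,scc[2]=3,scc[3]=?,scc[4]=?,scc[5]=1,scc[6]=2)
step 6: low=(low[0]=0,low[1]=1,low[2]=4,low[3]=5,low[4]=?,low[5]=2,low[6]=1); scc=(scc[0]=0,scc[1]=2,scc[2]=3,scc[3]=4,scc[4]=?,scc[5]=1,scc[6]=2)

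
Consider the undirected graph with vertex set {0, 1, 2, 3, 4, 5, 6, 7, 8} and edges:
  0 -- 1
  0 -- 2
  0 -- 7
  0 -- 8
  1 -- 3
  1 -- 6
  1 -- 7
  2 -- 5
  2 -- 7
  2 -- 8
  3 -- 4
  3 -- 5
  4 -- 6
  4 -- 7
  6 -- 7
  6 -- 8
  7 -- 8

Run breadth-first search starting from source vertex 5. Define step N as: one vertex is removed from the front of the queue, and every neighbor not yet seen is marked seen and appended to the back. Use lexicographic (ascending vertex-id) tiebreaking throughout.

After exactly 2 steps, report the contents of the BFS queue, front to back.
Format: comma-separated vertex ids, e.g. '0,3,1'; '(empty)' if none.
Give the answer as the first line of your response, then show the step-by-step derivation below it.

3,0,7,8

step 1: dequeue 5; queue=[2,3]; order=5
step 2: dequeue 2; queue=[3,0,7,8]; order=5,2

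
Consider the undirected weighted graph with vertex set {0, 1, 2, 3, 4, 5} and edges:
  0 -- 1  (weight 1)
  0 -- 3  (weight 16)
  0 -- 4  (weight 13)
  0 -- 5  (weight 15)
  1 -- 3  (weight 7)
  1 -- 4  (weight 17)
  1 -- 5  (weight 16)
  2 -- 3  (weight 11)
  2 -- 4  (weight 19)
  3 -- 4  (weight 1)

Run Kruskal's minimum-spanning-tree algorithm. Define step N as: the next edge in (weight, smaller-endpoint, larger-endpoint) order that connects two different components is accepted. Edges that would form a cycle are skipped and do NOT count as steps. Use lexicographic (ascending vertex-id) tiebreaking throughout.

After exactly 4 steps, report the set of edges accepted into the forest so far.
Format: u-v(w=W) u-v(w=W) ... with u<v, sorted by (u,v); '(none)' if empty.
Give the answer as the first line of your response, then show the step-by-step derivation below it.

0-1(w=1) 1-3(w=7) 2-3(w=11) 3-4(w=1)

step 1: add edge 0-1 (w=1); MST = {0-1(w=1)}
step 2: add edge 3-4 (w=1); MST = {0-1(w=1) 3-4(w=1)}
step 3: add edge 1-3 (w=7); MST = {0-1(w=1) 1-3(w=7) 3-4(w=1)}
step 4: add edge 2-3 (w=11); MST = {0-1(w=1) 1-3(w=7) 2-3(w=11) 3-4(w=1)}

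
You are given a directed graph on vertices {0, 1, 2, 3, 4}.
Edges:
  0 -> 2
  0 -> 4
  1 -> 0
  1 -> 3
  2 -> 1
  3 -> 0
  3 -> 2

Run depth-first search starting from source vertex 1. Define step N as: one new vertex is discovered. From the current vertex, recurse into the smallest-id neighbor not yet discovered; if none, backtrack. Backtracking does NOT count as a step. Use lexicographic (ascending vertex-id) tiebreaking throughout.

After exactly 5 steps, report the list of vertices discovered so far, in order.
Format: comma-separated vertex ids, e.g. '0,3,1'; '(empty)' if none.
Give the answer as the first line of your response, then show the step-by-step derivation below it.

1,0,2,4,3

step 1: discover 1; path=1; order=1
step 2: discover 0; path=1>0; order=1,0
step 3: discover 2; path=1>0>2; order=1,0,2
step 4: discover 4; path=1>0>4; order=1,0,2,4
step 5: discover 3; path=1>3; order=1,0,2,4,3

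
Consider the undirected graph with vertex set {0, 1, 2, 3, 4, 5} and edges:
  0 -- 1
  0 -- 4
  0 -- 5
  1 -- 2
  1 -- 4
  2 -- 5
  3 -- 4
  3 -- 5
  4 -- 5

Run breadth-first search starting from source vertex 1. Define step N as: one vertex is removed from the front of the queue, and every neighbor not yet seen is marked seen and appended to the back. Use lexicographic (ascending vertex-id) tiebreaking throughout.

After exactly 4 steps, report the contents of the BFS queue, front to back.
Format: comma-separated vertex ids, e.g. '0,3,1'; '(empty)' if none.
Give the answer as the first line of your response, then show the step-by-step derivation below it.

5,3

step 1: dequeue 1; queue=[0,2,4]; order=1
step 2: dequeue 0; queue=[2,4,5]; order=1,0
step 3: dequeue 2; queue=[4,5]; order=1,0,2
step 4: dequeue 4; queue=[5,3]; order=1,0,2,4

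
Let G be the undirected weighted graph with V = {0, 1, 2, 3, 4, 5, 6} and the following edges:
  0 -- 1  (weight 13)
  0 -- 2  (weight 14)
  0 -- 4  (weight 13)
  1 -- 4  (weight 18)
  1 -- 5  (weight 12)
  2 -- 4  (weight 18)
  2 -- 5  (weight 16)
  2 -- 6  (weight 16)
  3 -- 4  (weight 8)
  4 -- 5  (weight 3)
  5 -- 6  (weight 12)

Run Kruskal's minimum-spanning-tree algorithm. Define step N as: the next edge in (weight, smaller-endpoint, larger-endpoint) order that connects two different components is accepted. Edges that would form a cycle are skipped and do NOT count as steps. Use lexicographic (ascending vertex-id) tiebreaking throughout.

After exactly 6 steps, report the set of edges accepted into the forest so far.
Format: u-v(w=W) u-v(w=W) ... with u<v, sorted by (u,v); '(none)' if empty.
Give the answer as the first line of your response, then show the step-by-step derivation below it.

0-1(w=13) 0-2(w=14) 1-5(w=12) 3-4(w=8) 4-5(w=3) 5-6(w=12)

step 1: add edge 4-5 (w=3); MST = {4-5(w=3)}
step 2: add edge 3-4 (w=8); MST = {3-4(w=8) 4-5(w=3)}
step 3: add edge 1-5 (w=12); MST = {1-5(w=12) 3-4(w=8) 4-5(w=3)}
step 4: add edge 5-6 (w=12); MST = {1-5(w=12) 3-4(w=8) 4-5(w=3) 5-6(w=12)}
step 5: add edge 0-1 (w=13); MST = {0-1(w=13) 1-5(w=12) 3-4(w=8) 4-5(w=3) 5-6(w=12)}
step 6: add edge 0-2 (w=14); MST = {0-1(w=13) 0-2(w=14) 1-5(w=12) 3-4(w=8) 4-5(w=3) 5-6(w=12)}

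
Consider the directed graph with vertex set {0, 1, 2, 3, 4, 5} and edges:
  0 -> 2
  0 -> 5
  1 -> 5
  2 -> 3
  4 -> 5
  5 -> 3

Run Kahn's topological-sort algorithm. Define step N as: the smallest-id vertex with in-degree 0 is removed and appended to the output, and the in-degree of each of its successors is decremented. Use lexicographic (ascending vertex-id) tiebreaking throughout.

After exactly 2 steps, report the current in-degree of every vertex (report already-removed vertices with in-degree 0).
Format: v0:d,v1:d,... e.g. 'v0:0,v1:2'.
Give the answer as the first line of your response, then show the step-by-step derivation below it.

v0:0,v1:0,v2:0,v3:2,v4:0,v5:1

step 1: output 0; order=[0]; indeg=(0,0,0,2,0,2)
step 2: output 1; order=[0,1]; indeg=(0,0,0,2,0,1)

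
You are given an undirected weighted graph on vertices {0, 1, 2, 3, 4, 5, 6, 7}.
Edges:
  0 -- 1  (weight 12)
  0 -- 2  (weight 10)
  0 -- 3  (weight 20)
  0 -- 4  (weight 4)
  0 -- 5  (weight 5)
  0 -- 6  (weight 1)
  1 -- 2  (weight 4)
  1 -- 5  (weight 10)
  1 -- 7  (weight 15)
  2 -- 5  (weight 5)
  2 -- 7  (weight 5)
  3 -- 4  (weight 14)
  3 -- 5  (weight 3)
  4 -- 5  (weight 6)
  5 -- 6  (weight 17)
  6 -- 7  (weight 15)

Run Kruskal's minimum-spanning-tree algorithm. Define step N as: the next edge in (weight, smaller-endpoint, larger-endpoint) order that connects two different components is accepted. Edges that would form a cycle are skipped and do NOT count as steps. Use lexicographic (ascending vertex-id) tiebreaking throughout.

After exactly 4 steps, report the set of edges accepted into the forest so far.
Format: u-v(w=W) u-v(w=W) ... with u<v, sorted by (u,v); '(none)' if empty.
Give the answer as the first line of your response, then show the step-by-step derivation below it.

0-4(w=4) 0-6(w=1) 1-2(w=4) 3-5(w=3)

step 1: add edge 0-6 (w=1); MST = {0-6(w=1)}
step 2: add edge 3-5 (w=3); MST = {0-6(w=1) 3-5(w=3)}
step 3: add edge 0-4 (w=4); MST = {0-4(w=4) 0-6(w=1) 3-5(w=3)}
step 4: add edge 1-2 (w=4); MST = {0-4(w=4) 0-6(w=1) 1-2(w=4) 3-5(w=3)}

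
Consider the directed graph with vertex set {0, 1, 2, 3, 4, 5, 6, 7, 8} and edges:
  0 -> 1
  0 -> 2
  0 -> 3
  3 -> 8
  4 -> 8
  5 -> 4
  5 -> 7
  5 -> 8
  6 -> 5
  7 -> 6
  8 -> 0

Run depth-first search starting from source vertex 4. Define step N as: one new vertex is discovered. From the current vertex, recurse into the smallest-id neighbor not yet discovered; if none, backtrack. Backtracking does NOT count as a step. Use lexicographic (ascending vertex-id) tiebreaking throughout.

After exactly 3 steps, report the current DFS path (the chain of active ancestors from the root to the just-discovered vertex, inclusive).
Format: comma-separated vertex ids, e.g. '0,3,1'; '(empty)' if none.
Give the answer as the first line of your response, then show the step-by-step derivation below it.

4,8,0

step 1: discover 4; path=4; order=4
step 2: discover 8; path=4>8; order=4,8
step 3: discover 0; path=4>8>0; order=4,8,0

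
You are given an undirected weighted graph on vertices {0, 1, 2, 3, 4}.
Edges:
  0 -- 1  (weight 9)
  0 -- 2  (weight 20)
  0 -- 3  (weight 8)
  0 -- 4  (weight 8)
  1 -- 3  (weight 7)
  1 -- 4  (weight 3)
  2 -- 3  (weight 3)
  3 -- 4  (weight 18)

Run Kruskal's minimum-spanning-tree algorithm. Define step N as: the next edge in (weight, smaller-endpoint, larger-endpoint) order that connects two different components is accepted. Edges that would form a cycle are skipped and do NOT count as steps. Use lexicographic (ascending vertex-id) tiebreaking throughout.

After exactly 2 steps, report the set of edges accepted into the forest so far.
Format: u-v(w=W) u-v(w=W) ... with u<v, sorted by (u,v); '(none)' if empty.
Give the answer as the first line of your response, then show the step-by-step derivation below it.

1-4(w=3) 2-3(w=3)

step 1: add edge 1-4 (w=3); MST = {1-4(w=3)}
step 2: add edge 2-3 (w=3); MST = {1-4(w=3) 2-3(w=3)}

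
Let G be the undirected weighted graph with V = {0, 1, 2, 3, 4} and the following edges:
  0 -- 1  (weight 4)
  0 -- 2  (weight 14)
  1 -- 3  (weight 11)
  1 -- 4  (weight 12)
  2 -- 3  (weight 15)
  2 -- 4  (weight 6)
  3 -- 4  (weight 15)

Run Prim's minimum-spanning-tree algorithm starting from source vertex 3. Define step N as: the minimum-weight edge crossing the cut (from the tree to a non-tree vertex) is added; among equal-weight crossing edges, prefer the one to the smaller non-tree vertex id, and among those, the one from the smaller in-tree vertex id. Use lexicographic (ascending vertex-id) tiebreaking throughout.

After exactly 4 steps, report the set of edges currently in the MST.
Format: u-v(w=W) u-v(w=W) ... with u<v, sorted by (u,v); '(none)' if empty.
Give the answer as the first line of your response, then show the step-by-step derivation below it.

0-1(w=4) 1-3(w=11) 1-4(w=12) 2-4(w=6)

step 1: add edge 1-3 (w=11); MST = {1-3(w=11)}
step 2: add edge 0-1 (w=4); MST = {0-1(w=4) 1-3(w=11)}
step 3: add edge 1-4 (w=12); MST = {0-1(w=4) 1-3(w=11) 1-4(w=12)}
step 4: add edge 2-4 (w=6); MST = {0-1(w=4) 1-3(w=11) 1-4(w=12) 2-4(w=6)}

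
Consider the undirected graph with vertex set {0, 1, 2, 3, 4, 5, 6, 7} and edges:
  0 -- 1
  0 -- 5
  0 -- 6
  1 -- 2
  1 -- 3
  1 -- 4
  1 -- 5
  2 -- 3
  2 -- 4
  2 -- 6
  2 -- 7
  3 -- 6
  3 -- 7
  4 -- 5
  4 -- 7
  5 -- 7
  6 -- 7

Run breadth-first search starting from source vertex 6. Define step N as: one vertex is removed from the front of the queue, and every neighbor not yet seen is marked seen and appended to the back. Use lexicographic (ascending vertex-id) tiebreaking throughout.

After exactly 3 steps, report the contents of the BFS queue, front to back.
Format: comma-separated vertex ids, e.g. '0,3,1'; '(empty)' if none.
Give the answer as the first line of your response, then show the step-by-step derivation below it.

3,7,1,5,4

step 1: dequeue 6; queue=[0,2,3,7]; order=6
step 2: dequeue 0; queue=[2,3,7,1,5]; order=6,0
step 3: dequeue 2; queue=[3,7,1,5,4]; order=6,0,2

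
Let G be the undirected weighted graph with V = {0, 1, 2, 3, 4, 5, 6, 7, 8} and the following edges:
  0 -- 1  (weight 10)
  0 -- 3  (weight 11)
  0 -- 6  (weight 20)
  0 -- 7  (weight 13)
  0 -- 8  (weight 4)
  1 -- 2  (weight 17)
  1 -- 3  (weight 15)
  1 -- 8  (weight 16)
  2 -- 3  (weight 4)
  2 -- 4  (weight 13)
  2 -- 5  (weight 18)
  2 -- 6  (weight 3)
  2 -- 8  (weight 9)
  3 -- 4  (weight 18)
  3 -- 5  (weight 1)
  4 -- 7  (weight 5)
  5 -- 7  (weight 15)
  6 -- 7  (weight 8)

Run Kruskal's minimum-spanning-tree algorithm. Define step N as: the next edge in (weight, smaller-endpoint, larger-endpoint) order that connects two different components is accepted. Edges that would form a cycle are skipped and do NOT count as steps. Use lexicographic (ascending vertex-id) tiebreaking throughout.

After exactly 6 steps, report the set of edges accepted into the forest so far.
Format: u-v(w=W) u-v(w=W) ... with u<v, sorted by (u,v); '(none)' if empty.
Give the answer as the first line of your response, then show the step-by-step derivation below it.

0-8(w=4) 2-3(w=4) 2-6(w=3) 3-5(w=1) 4-7(w=5) 6-7(w=8)

step 1: add edge 3-5 (w=1); MST = {3-5(w=1)}
step 2: add edge 2-6 (w=3); MST = {2-6(w=3) 3-5(w=1)}
step 3: add edge 0-8 (w=4); MST = {0-8(w=4) 2-6(w=3) 3-5(w=1)}
step 4: add edge 2-3 (w=4); MST = {0-8(w=4) 2-3(w=4) 2-6(w=3) 3-5(w=1)}
step 5: add edge 4-7 (w=5); MST = {0-8(w=4) 2-3(w=4) 2-6(w=3) 3-5(w=1) 4-7(w=5)}
step 6: add edge 6-7 (w=8); MST = {0-8(w=4) 2-3(w=4) 2-6(w=3) 3-5(w=1) 4-7(w=5) 6-7(w=8)}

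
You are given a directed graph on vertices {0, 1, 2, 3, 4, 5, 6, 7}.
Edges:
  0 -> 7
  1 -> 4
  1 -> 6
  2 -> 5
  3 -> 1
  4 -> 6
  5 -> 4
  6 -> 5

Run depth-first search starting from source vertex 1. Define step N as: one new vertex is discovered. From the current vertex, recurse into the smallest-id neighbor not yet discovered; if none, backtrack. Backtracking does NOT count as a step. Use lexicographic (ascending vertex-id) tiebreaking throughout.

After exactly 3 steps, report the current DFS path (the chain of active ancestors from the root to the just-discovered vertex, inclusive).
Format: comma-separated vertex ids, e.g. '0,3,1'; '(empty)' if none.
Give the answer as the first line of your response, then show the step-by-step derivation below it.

1,4,6

step 1: discover 1; path=1; order=1
step 2: discover 4; path=1>4; order=1,4
step 3: discover 6; path=1>4>6; order=1,4,6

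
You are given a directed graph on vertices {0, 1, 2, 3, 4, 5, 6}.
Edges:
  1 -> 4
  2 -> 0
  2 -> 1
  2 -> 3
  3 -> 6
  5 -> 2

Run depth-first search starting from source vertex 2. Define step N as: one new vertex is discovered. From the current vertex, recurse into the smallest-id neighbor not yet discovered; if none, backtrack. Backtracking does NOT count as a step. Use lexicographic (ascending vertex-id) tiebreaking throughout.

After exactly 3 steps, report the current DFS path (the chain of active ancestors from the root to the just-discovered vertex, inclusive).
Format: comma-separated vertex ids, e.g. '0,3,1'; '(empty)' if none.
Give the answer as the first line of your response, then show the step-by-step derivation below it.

2,1

step 1: discover 2; path=2; order=2
step 2: discover 0; path=2>0; order=2,0
step 3: discover 1; path=2>1; order=2,0,1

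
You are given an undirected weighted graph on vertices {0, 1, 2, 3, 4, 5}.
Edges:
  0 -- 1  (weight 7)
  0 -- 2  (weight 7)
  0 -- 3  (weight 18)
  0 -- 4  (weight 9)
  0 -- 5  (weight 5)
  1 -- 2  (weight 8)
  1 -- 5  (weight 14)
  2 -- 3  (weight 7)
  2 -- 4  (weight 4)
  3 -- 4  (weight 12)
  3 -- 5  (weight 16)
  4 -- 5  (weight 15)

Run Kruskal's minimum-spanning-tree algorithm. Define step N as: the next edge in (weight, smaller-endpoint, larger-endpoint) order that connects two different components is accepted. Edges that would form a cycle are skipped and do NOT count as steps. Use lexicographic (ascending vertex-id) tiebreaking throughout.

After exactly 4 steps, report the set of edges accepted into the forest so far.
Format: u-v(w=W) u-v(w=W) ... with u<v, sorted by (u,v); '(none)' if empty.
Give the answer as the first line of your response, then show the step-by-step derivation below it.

0-1(w=7) 0-2(w=7) 0-5(w=5) 2-4(w=4)

step 1: add edge 2-4 (w=4); MST = {2-4(w=4)}
step 2: add edge 0-5 (w=5); MST = {0-5(w=5) 2-4(w=4)}
step 3: add edge 0-1 (w=7); MST = {0-1(w=7) 0-5(w=5) 2-4(w=4)}
step 4: add edge 0-2 (w=7); MST = {0-1(w=7) 0-2(w=7) 0-5(w=5) 2-4(w=4)}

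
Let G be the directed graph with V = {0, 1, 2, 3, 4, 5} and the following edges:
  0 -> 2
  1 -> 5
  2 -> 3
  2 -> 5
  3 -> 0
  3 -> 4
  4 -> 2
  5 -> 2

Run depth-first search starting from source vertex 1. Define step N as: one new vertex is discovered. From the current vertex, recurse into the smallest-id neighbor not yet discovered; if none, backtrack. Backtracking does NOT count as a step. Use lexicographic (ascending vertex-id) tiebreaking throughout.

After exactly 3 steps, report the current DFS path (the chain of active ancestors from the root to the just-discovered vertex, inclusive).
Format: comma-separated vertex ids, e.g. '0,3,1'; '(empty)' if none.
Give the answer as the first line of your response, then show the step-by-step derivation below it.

1,5,2

step 1: discover 1; path=1; order=1
step 2: discover 5; path=1>5; order=1,5
step 3: discover 2; path=1>5>2; order=1,5,2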